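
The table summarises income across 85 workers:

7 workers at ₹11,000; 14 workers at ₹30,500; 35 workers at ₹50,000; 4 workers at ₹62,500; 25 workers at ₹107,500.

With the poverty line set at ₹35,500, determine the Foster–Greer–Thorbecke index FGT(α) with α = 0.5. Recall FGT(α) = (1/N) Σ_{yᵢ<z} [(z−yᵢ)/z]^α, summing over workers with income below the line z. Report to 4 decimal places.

Below z: 7×₹11,000, 14×₹30,500 (q = 21 of N = 85).
Normalized shortfalls: (35500−11000)/35500 = 0.6901 (×7); (35500−30500)/35500 = 0.1408 (×14).
Raised to α = 0.5: 0.83075 (×7); 0.37529 (×14).
Sum = 11.069337; FGT(0.5) = 11.069337 / 85 = 0.1302.

0.1302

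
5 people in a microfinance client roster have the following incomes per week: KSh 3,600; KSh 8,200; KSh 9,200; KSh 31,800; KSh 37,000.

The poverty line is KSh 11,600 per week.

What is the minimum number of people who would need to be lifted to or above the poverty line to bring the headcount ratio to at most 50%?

3 of the 5 people are poor, so H = 3/5 = 0.600.
A headcount ratio of at most 50% allows at most ⌊0.50 × 5⌋ = 2 poor people.
So at least 3 − 2 = 1 must be lifted.

1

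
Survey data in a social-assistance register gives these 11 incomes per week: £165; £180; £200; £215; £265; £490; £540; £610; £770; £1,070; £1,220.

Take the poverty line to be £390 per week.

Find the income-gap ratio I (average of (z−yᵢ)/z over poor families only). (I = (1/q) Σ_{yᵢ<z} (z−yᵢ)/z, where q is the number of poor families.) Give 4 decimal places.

0.4744

Below z: £165, £180, £200, £215, £265 (q = 5 of N = 11).
Relative gaps: 0.5769, 0.5385, 0.4872, 0.4487, 0.3205; sum = 2.371795.
I averages over the q = 5 poor units only: 2.371795 / 5 = 0.4744.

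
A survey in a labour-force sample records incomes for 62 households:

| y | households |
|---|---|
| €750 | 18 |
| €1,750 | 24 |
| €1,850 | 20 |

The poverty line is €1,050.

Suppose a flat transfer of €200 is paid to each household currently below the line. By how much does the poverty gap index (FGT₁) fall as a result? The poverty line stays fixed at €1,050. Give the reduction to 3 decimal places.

0.055

Before: below the line — 18×€750; poverty gap index (FGT₁) = 0.08295.
After the €200 transfer: below the line — 18×€950; poverty gap index (FGT₁) = 0.02765.
Reduction = 0.08295 − 0.02765 = 0.055.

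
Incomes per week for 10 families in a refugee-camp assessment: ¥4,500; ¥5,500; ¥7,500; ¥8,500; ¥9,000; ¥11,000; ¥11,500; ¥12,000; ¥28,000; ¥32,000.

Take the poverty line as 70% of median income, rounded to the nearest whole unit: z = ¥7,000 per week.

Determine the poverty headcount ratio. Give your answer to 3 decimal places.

2 of the 10 families have income below ¥7,000.
H = 2/10 = 0.200.

0.200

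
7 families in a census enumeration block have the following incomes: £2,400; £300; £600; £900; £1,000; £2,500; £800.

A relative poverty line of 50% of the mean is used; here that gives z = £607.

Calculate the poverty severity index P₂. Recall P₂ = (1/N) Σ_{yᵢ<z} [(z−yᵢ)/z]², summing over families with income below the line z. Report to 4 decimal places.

Below the line: £300, £600 (q = 2 of N = 7).
Shortfall ratios: (607−300)/607 = 0.5058; (607−600)/607 = 0.0115.
Squared: 0.2558; 0.0001.
Sum = 0.255932; P₂ = 0.255932 / 7 = 0.0366.

0.0366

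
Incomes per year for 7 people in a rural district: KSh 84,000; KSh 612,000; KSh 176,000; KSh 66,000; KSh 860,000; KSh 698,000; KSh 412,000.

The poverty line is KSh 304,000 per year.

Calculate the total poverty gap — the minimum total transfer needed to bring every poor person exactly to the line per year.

KSh 586,000

Below the line: KSh 66,000, KSh 84,000, KSh 176,000 (q = 3 of N = 7).
Individual gaps: 304000−66000 = 238000; 304000−84000 = 220000; 304000−176000 = 128000.
Aggregate gap = KSh 586,000.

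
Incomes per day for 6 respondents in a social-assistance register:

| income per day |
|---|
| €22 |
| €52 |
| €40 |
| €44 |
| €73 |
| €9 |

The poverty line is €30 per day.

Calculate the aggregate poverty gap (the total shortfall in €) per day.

Poor units: €9, €22 (q = 2 of N = 6).
Individual gaps: 30−9 = 21; 30−22 = 8.
Aggregate gap = €29.

€29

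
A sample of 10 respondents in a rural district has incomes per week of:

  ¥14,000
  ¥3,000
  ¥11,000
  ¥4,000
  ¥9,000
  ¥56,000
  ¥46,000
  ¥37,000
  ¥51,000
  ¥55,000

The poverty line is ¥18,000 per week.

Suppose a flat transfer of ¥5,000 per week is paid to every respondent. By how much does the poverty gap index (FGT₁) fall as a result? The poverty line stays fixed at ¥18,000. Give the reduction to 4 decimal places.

0.1333

Before: below the line — ¥3,000, ¥4,000, ¥9,000, ¥11,000, ¥14,000; poverty gap index (FGT₁) = 0.272222.
After the ¥5,000 transfer: below the line — ¥8,000, ¥9,000, ¥14,000, ¥16,000; poverty gap index (FGT₁) = 0.138889.
Reduction = 0.272222 − 0.138889 = 0.1333.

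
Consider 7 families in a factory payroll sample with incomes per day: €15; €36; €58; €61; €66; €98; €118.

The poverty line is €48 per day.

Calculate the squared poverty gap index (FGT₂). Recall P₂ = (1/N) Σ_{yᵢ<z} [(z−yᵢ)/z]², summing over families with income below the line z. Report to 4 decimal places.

0.0765

Below z: €15, €36 (q = 2 of N = 7).
Shortfall ratios: (48−15)/48 = 0.6875; (48−36)/48 = 0.2500.
Squared: 0.4727; 0.0625.
Sum = 0.535156; P₂ = 0.535156 / 7 = 0.0765.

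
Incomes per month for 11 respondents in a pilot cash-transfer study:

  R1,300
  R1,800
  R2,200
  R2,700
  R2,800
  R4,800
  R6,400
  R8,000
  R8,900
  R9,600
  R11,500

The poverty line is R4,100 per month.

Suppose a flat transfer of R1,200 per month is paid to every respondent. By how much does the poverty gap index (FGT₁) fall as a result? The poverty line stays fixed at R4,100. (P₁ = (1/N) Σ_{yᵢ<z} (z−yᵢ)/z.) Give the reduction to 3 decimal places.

0.133

Before: below the line — R1,300, R1,800, R2,200, R2,700, R2,800; poverty gap index (FGT₁) = 0.21508.
After the R1,200 transfer: below the line — R2,500, R3,000, R3,400, R3,900, R4,000; poverty gap index (FGT₁) = 0.08204.
Reduction = 0.21508 − 0.08204 = 0.133.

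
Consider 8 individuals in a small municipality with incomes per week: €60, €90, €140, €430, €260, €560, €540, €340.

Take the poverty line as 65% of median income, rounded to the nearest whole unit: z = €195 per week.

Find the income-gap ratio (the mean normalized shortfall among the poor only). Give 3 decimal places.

Below z: €60, €90, €140 (q = 3 of N = 8).
Shortfall ratios (z−y)/z: 0.6923, 0.5385, 0.2821; sum = 1.512821.
I averages over the q = 3 poor units only: 1.512821 / 3 = 0.504.

0.504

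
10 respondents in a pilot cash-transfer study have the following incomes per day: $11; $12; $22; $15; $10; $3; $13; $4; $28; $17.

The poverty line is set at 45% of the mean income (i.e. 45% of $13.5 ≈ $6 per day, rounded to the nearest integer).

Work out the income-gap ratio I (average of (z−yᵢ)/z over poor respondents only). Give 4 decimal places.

0.4167

Poor units: $3, $4 (q = 2 of N = 10).
Shortfall ratios (z−y)/z: 0.5000, 0.3333; sum = 0.833333.
The income-gap ratio divides by q (the poor only): 0.833333 / 2 = 0.4167.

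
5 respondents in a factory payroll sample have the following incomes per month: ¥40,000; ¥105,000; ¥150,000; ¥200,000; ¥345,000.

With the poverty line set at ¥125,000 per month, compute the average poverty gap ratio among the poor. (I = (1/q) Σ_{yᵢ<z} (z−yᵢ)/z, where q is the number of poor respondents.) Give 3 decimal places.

0.420

Below the line: ¥40,000, ¥105,000 (q = 2 of N = 5).
Relative gaps: 0.6800, 0.1600; sum = 0.840000.
I averages over the q = 2 poor units only: 0.840000 / 2 = 0.420.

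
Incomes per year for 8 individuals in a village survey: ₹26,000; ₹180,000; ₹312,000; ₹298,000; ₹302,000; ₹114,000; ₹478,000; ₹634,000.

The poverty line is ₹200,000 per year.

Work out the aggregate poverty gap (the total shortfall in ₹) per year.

Below z: ₹26,000, ₹114,000, ₹180,000 (q = 3 of N = 8).
Individual gaps: 200000−26000 = 174000; 200000−114000 = 86000; 200000−180000 = 20000.
Aggregate gap = ₹280,000.

₹280,000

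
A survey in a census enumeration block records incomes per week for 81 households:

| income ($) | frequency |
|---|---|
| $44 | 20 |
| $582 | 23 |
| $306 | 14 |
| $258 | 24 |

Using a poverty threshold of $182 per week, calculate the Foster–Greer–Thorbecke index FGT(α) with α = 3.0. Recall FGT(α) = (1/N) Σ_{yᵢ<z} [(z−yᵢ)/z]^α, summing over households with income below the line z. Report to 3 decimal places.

0.108

Incomes under z: 20×$44 (q = 20 of N = 81).
Shortfall ratios: (182−44)/182 = 0.7582 (×20).
Raised to α = 3.0: 0.43594 (×20).
Sum = 8.718727; FGT(3.0) = 8.718727 / 81 = 0.108.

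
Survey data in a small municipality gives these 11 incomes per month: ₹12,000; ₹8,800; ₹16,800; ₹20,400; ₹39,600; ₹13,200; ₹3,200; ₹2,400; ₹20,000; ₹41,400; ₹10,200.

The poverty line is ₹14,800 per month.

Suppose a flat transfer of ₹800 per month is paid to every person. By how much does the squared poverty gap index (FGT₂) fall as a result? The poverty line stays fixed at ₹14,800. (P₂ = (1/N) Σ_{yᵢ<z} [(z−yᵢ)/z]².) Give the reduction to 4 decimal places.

0.0243

Before: below the line — ₹2,400, ₹3,200, ₹8,800, ₹10,200, ₹12,000, ₹13,200; squared poverty gap index (FGT₂) = 0.147702.
After the ₹800 transfer: below the line — ₹3,200, ₹4,000, ₹9,600, ₹11,000, ₹12,800, ₹14,000; squared poverty gap index (FGT₂) = 0.123398.
Reduction = 0.147702 − 0.123398 = 0.0243.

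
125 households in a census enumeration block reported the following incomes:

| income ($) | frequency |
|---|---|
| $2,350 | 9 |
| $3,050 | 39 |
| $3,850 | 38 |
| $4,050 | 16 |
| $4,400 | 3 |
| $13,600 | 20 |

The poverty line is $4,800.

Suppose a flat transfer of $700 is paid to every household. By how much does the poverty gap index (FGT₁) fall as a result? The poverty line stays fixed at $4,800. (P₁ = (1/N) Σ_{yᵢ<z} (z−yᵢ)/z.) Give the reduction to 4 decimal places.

0.1210

Before: below the line — 9×$2,350, 39×$3,050, 38×$3,850, 16×$4,050, 3×$4,400; poverty gap index (FGT₁) = 0.232667.
After the $700 transfer: below the line — 9×$3,050, 39×$3,750, 38×$4,550, 16×$4,750; poverty gap index (FGT₁) = 0.111667.
Reduction = 0.232667 − 0.111667 = 0.1210.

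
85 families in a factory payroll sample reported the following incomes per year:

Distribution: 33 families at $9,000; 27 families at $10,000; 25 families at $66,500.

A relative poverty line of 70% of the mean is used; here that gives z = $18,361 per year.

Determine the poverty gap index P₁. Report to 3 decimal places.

0.343

Incomes under z: 33×$9,000, 27×$10,000 (q = 60 of N = 85).
Normalized shortfalls: (18361−9000)/18361 = 0.5098 (×33); (18361−10000)/18361 = 0.4554 (×27).
Σ = 29.119329. Dividing by the full population N = 85 gives P₁ = 0.343.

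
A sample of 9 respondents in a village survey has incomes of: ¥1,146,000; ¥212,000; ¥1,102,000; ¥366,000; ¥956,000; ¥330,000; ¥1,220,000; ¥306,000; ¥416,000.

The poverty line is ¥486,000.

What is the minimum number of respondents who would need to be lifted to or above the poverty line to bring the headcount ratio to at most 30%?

3

5 of the 9 respondents are poor, so H = 5/9 = 0.556.
A headcount ratio of at most 30% allows at most ⌊0.30 × 9⌋ = 2 poor respondents.
So at least 5 − 2 = 3 must be lifted.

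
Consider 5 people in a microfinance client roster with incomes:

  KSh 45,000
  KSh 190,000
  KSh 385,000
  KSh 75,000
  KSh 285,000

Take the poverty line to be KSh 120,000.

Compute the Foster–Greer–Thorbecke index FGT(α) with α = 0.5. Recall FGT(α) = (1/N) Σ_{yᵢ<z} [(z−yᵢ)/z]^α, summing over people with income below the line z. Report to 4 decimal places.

Below z: KSh 45,000, KSh 75,000 (q = 2 of N = 5).
Shortfall ratios: (120000−45000)/120000 = 0.6250; (120000−75000)/120000 = 0.3750.
Raised to α = 0.5: 0.79057; 0.61237.
Sum = 1.402942; FGT(0.5) = 1.402942 / 5 = 0.2806.

0.2806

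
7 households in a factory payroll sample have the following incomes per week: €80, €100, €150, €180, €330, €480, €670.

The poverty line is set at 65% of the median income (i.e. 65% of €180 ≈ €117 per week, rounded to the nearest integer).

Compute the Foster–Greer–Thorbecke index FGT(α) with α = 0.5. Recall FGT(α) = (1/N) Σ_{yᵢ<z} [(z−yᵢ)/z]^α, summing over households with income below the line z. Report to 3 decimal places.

0.135

Incomes under z: €80, €100 (q = 2 of N = 7).
Shortfall ratios: (117−80)/117 = 0.3162; (117−100)/117 = 0.1453.
Raised to α = 0.5: 0.56235; 0.38118.
Sum = 0.943533; FGT(0.5) = 0.943533 / 7 = 0.135.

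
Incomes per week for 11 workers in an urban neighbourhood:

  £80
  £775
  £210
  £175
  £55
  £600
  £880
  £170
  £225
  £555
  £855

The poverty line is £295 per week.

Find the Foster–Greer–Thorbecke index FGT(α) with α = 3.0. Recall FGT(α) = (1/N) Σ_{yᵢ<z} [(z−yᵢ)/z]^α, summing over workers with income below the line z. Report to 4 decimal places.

Below z: £55, £80, £170, £175, £210, £225 (q = 6 of N = 11).
Shortfall ratios: (295−55)/295 = 0.8136; (295−80)/295 = 0.7288; (295−170)/295 = 0.4237; (295−175)/295 = 0.4068; (295−210)/295 = 0.2881; (295−225)/295 = 0.2373.
Raised to α = 3.0: 0.53848; 0.38712; 0.07608; 0.06731; 0.02392; 0.01336.
Sum = 1.106272; FGT(3.0) = 1.106272 / 11 = 0.1006.

0.1006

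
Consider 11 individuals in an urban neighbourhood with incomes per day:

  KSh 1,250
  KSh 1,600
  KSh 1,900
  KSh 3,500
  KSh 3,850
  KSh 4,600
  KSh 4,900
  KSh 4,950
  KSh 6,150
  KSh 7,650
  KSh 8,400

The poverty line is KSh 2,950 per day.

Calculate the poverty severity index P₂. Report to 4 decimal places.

Below the line: KSh 1,250, KSh 1,600, KSh 1,900 (q = 3 of N = 11).
Shortfall ratios: (2950−1250)/2950 = 0.5763; (2950−1600)/2950 = 0.4576; (2950−1900)/2950 = 0.3559.
Squared: 0.3321; 0.2094; 0.1267.
Sum = 0.668199; P₂ = 0.668199 / 11 = 0.0607.

0.0607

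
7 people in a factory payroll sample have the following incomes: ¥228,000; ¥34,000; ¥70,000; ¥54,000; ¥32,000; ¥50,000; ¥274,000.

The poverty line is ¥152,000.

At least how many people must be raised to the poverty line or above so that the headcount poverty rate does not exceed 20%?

4

Currently q = 5 of N = 7 are below the line (H = 0.714).
A headcount ratio of at most 20% allows at most ⌊0.20 × 7⌋ = 1 poor people.
So at least 5 − 1 = 4 must be lifted.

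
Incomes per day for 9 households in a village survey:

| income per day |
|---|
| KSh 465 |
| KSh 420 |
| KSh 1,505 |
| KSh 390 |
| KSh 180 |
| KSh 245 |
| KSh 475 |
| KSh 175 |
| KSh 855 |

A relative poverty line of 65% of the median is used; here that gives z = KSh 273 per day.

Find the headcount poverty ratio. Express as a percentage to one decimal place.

3 of the 9 households have income below KSh 273.
H = 3/9 = 33.3%.

33.3%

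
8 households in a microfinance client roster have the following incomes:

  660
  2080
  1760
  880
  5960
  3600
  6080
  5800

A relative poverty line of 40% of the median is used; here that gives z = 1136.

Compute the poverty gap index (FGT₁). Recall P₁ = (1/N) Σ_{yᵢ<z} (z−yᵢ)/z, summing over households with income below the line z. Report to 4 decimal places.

0.0805

Incomes under z: 660, 880 (q = 2 of N = 8).
Shortfall ratios: (1136−660)/1136 = 0.4190; (1136−880)/1136 = 0.2254.
Sum of shortfalls = 0.644366; P₁ averages over all N: 0.644366 / 8 = 0.0805.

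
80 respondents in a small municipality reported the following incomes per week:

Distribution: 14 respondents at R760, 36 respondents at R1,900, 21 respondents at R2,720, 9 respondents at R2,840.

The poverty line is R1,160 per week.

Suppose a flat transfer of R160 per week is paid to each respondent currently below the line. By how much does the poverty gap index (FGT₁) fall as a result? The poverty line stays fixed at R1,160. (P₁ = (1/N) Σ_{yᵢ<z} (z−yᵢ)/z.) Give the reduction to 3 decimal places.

Before: below the line — 14×R760; poverty gap index (FGT₁) = 0.06034.
After the R160 transfer: below the line — 14×R920; poverty gap index (FGT₁) = 0.03621.
Reduction = 0.06034 − 0.03621 = 0.024.

0.024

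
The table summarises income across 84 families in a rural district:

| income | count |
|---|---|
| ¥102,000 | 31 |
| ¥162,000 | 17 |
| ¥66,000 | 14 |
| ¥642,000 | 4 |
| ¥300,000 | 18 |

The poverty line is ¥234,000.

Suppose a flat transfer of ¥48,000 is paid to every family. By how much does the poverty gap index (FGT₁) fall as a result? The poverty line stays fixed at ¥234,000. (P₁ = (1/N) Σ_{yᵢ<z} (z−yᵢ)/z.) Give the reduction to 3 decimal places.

Before: below the line — 14×¥66,000, 31×¥102,000, 17×¥162,000; poverty gap index (FGT₁) = 0.39011.
After the ¥48,000 transfer: below the line — 14×¥114,000, 31×¥150,000, 17×¥210,000; poverty gap index (FGT₁) = 0.23871.
Reduction = 0.39011 − 0.23871 = 0.151.

0.151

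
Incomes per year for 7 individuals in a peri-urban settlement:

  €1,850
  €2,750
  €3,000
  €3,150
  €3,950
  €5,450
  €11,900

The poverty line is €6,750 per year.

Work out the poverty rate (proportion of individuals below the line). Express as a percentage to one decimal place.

6 of the 7 individuals have income below €6,750.
H = 6/7 = 85.7%.

85.7%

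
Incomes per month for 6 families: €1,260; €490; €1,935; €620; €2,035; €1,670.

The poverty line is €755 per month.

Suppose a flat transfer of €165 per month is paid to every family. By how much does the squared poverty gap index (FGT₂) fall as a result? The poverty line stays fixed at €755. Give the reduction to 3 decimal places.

Before: below the line — €490, €620; squared poverty gap index (FGT₂) = 0.02586.
After the €165 transfer: below the line — €655; squared poverty gap index (FGT₂) = 0.00292.
Reduction = 0.02586 − 0.00292 = 0.023.

0.023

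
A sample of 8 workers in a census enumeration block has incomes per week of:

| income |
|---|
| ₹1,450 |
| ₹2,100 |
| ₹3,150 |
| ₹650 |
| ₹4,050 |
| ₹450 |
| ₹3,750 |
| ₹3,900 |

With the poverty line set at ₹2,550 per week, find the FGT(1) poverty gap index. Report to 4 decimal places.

Incomes under z: ₹450, ₹650, ₹1,450, ₹2,100 (q = 4 of N = 8).
Relative gaps: (2550−450)/2550 = 0.8235; (2550−650)/2550 = 0.7451; (2550−1450)/2550 = 0.4314; (2550−2100)/2550 = 0.1765.
Σ = 2.176471. Dividing by the full population N = 8 gives P₁ = 0.2721.

0.2721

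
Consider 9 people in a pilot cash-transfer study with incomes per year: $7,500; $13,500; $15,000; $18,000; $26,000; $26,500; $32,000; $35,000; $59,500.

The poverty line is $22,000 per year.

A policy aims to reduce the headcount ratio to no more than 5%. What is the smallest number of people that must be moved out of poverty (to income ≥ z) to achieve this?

4

Currently q = 4 of N = 9 are below the line (H = 0.444).
A headcount ratio of at most 5% allows at most ⌊0.05 × 9⌋ = 0 poor people.
So at least 4 − 0 = 4 must be lifted.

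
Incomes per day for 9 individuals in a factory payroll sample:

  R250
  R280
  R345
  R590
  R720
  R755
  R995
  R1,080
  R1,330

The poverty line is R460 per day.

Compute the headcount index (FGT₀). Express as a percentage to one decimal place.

3 of the 9 individuals have income below R460.
H = 3/9 = 33.3%.

33.3%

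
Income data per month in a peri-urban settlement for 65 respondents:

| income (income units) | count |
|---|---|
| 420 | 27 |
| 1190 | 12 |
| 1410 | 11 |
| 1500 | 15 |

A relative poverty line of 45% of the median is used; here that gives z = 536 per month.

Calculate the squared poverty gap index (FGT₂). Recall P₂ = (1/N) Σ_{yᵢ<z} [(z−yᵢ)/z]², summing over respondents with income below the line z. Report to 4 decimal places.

0.0195

Poor units: 27×420 (q = 27 of N = 65).
Shortfall ratios: (536−420)/536 = 0.2164 (×27).
Squared: 0.0468 (×27).
Sum = 1.264591; P₂ = 1.264591 / 65 = 0.0195.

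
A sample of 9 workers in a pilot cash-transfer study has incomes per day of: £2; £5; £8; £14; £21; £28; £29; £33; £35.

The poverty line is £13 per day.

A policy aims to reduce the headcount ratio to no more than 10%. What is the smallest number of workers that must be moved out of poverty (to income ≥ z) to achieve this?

3 of the 9 workers are poor, so H = 3/9 = 0.333.
A headcount ratio of at most 10% allows at most ⌊0.10 × 9⌋ = 0 poor workers.
So at least 3 − 0 = 3 must be lifted.

3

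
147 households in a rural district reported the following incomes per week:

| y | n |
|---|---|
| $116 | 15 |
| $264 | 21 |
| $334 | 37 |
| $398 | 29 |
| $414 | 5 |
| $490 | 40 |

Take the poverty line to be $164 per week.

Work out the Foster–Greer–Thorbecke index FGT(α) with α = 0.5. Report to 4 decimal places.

Below z: 15×$116 (q = 15 of N = 147).
Gap ratios (z−y)/z: (164−116)/164 = 0.2927 (×15).
Raised to α = 0.5: 0.54100 (×15).
Sum = 8.115027; FGT(0.5) = 8.115027 / 147 = 0.0552.

0.0552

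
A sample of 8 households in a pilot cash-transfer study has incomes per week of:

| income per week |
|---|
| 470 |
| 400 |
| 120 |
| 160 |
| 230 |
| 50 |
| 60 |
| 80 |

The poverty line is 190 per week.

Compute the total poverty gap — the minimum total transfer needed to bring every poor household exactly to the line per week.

480

Below the line: 50, 60, 80, 120, 160 (q = 5 of N = 8).
Individual gaps: 190−50 = 140; 190−60 = 130; 190−80 = 110; 190−120 = 70; 190−160 = 30.
Aggregate gap = 480.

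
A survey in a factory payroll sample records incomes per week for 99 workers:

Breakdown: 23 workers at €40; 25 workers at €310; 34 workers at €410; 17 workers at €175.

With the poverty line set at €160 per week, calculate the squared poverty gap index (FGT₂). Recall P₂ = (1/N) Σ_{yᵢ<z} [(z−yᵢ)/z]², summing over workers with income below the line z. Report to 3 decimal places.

0.131

Poor units: 23×€40 (q = 23 of N = 99).
Gap ratios (z−y)/z: (160−40)/160 = 0.7500 (×23).
Squared: 0.5625 (×23).
Sum = 12.937500; P₂ = 12.937500 / 99 = 0.131.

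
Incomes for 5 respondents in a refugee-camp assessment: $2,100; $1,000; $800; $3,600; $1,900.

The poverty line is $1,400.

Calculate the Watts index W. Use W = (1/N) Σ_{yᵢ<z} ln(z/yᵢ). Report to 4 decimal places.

Below z: $800, $1,000 (q = 2 of N = 5).
ln(z/y) terms: ln(1400/800) = 0.5596; ln(1400/1000) = 0.3365.
W = 0.896088 / 5 = 0.1792.

0.1792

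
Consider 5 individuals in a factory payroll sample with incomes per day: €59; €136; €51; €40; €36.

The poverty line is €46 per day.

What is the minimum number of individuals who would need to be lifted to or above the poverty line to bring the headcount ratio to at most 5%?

2 of the 5 individuals are poor, so H = 2/5 = 0.400.
A headcount ratio of at most 5% allows at most ⌊0.05 × 5⌋ = 0 poor individuals.
So at least 2 − 0 = 2 must be lifted.

2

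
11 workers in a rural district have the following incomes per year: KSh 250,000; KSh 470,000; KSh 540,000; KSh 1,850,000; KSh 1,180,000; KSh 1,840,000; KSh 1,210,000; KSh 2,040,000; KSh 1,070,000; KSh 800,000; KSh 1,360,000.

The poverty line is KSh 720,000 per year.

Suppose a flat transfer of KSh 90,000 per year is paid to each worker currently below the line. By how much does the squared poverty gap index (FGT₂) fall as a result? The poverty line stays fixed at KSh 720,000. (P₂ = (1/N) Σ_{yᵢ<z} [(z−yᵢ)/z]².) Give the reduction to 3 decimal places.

0.024

Before: below the line — KSh 250,000, KSh 470,000, KSh 540,000; squared poverty gap index (FGT₂) = 0.05538.
After the KSh 90,000 transfer: below the line — KSh 340,000, KSh 560,000, KSh 630,000; squared poverty gap index (FGT₂) = 0.03123.
Reduction = 0.05538 − 0.03123 = 0.024.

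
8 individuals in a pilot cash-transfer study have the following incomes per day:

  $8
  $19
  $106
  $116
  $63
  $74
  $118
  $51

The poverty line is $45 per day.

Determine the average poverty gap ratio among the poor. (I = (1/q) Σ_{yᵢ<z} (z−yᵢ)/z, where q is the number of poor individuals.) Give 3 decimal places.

Below the line: $8, $19 (q = 2 of N = 8).
Relative gaps: 0.8222, 0.5778; sum = 1.400000.
The income-gap ratio divides by q (the poor only): 1.400000 / 2 = 0.700.

0.700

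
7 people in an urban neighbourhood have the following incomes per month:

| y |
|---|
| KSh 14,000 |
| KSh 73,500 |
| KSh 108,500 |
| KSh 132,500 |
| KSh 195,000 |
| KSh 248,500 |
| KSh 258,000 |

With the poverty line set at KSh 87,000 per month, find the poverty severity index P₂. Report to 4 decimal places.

0.1040

Below the line: KSh 14,000, KSh 73,500 (q = 2 of N = 7).
Normalized shortfalls: (87000−14000)/87000 = 0.8391; (87000−73500)/87000 = 0.1552.
Squared: 0.7041; 0.0241.
Sum = 0.728134; P₂ = 0.728134 / 7 = 0.1040.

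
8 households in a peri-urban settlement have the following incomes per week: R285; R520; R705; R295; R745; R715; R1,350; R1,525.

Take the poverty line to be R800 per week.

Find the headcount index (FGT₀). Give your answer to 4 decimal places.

0.7500

6 of the 8 households have income below R800.
H = 6/8 = 0.7500.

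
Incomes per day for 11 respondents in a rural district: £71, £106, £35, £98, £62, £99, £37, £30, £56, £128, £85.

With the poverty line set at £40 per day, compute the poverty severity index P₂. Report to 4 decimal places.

0.0076

Below the line: £30, £35, £37 (q = 3 of N = 11).
Gap ratios (z−y)/z: (40−30)/40 = 0.2500; (40−35)/40 = 0.1250; (40−37)/40 = 0.0750.
Squared: 0.0625; 0.0156; 0.0056.
Sum = 0.083750; P₂ = 0.083750 / 11 = 0.0076.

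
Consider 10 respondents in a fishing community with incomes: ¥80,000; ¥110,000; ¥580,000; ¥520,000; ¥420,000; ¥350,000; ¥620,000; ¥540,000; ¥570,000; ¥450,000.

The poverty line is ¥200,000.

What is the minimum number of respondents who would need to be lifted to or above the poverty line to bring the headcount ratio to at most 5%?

2

2 of the 10 respondents are poor, so H = 2/10 = 0.200.
A headcount ratio of at most 5% allows at most ⌊0.05 × 10⌋ = 0 poor respondents.
So at least 2 − 0 = 2 must be lifted.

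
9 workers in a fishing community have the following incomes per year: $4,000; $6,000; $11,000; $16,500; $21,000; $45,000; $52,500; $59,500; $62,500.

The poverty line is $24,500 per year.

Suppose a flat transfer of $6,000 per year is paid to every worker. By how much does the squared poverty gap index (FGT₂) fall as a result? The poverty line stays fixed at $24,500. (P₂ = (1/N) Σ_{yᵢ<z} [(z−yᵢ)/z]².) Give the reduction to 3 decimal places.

Before: below the line — $4,000, $6,000, $11,000, $16,500, $21,000; squared poverty gap index (FGT₂) = 0.18900.
After the $6,000 transfer: below the line — $10,000, $12,000, $17,000, $22,500; squared poverty gap index (FGT₂) = 0.07899.
Reduction = 0.18900 − 0.07899 = 0.110.

0.110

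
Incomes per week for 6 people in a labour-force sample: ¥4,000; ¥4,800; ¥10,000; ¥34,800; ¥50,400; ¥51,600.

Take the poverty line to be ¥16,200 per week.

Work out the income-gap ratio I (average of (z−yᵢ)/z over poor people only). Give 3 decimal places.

Incomes under z: ¥4,000, ¥4,800, ¥10,000 (q = 3 of N = 6).
Shortfall ratios (z−y)/z: 0.7531, 0.7037, 0.3827; sum = 1.839506.
I averages over the q = 3 poor units only: 1.839506 / 3 = 0.613.

0.613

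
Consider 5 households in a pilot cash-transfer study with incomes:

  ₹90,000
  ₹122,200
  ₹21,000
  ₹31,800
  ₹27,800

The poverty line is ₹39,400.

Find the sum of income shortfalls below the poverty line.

Below the line: ₹21,000, ₹27,800, ₹31,800 (q = 3 of N = 5).
Individual gaps: 39400−21000 = 18400; 39400−27800 = 11600; 39400−31800 = 7600.
Aggregate gap = ₹37,600.

₹37,600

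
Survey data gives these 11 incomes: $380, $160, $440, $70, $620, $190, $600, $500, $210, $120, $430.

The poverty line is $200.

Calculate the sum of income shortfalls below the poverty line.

Incomes under z: $70, $120, $160, $190 (q = 4 of N = 11).
Individual gaps: 200−70 = 130; 200−120 = 80; 200−160 = 40; 200−190 = 10.
Aggregate gap = $260.

$260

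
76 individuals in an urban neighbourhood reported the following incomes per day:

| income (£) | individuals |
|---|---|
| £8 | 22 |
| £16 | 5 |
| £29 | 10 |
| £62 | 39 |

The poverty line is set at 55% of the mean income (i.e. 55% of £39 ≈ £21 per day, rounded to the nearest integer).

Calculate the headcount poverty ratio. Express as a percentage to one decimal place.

27 of the 76 individuals have income below £21.
H = 27/76 = 35.5%.

35.5%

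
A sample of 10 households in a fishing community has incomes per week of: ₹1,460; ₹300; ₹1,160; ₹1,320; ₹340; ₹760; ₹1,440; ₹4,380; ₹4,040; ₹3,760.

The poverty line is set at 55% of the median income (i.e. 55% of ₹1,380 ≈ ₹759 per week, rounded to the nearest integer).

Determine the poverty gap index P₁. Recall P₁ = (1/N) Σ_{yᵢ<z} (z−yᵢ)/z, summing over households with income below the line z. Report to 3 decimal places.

0.116

Incomes under z: ₹300, ₹340 (q = 2 of N = 10).
Shortfall ratios: (759−300)/759 = 0.6047; (759−340)/759 = 0.5520.
Sum of shortfalls = 1.156785; P₁ averages over all N: 1.156785 / 10 = 0.116.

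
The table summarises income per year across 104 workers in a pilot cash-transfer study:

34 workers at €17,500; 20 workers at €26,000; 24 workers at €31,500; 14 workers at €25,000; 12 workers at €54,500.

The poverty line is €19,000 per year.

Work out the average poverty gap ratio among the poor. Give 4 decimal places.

Below z: 34×€17,500 (q = 34 of N = 104).
Relative gaps: 0.0789 (×34); sum = 2.684211.
The income-gap ratio divides by q (the poor only): 2.684211 / 34 = 0.0789.

0.0789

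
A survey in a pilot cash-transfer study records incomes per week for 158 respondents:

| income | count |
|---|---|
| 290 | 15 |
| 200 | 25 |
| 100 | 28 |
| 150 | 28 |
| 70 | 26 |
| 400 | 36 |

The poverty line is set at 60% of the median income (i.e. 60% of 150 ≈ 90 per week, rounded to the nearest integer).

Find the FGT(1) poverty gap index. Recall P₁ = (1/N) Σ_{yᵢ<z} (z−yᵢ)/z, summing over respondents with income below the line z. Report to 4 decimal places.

Below z: 26×70 (q = 26 of N = 158).
Gap ratios (z−y)/z: (90−70)/90 = 0.2222 (×26).
Σ = 5.777778. Dividing by the full population N = 158 gives P₁ = 0.0366.

0.0366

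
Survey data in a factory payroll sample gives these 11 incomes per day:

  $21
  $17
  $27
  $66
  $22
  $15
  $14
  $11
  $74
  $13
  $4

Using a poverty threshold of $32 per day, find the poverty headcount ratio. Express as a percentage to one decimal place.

81.8%

9 of the 11 respondents have income below $32.
H = 9/11 = 81.8%.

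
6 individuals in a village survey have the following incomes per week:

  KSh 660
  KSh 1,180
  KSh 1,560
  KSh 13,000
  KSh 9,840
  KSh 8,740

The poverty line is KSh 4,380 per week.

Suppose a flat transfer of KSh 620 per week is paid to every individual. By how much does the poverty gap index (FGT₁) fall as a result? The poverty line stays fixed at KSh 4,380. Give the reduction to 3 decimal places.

0.071

Before: below the line — KSh 660, KSh 1,180, KSh 1,560; poverty gap index (FGT₁) = 0.37062.
After the KSh 620 transfer: below the line — KSh 1,280, KSh 1,800, KSh 2,180; poverty gap index (FGT₁) = 0.29985.
Reduction = 0.37062 − 0.29985 = 0.071.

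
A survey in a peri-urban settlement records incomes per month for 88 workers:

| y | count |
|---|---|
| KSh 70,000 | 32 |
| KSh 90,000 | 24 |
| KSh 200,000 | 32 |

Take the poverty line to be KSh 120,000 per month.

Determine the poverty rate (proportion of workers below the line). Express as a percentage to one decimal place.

56 of the 88 workers have income below KSh 120,000.
H = 56/88 = 63.6%.

63.6%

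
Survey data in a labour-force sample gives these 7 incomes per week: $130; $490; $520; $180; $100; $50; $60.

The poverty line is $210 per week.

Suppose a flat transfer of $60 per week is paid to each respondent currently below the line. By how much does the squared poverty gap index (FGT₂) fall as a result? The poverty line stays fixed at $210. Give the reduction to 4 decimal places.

Before: below the line — $50, $60, $100, $130, $180; squared poverty gap index (FGT₂) = 0.218659.
After the $60 transfer: below the line — $110, $120, $160, $190; squared poverty gap index (FGT₂) = 0.068027.
Reduction = 0.218659 − 0.068027 = 0.1506.

0.1506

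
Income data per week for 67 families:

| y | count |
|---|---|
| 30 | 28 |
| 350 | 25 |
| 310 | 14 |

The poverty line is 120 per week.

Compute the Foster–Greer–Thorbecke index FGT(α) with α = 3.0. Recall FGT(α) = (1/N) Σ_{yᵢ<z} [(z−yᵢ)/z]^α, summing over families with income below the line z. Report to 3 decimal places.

0.176

Incomes under z: 28×30 (q = 28 of N = 67).
Relative gaps: (120−30)/120 = 0.7500 (×28).
Raised to α = 3.0: 0.42188 (×28).
Sum = 11.812500; FGT(3.0) = 11.812500 / 67 = 0.176.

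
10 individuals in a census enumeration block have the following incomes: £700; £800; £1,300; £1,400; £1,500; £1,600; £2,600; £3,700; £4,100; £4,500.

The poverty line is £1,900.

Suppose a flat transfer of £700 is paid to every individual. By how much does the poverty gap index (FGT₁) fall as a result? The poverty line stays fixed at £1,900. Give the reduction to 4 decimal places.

Before: below the line — £700, £800, £1,300, £1,400, £1,500, £1,600; poverty gap index (FGT₁) = 0.215789.
After the £700 transfer: below the line — £1,400, £1,500; poverty gap index (FGT₁) = 0.047368.
Reduction = 0.215789 − 0.047368 = 0.1684.

0.1684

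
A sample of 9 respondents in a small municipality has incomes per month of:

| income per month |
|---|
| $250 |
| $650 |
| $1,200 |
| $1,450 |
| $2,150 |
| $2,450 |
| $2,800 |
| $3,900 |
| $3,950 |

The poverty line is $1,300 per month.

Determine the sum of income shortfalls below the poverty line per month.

Below the line: $250, $650, $1,200 (q = 3 of N = 9).
Individual gaps: 1300−250 = 1050; 1300−650 = 650; 1300−1200 = 100.
Aggregate gap = $1,800.

$1,800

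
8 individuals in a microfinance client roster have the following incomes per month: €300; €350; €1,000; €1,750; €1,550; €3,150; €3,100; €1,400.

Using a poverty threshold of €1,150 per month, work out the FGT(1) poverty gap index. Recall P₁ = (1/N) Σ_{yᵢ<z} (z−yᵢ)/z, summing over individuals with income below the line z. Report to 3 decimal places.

Poor units: €300, €350, €1,000 (q = 3 of N = 8).
Normalized shortfalls: (1150−300)/1150 = 0.7391; (1150−350)/1150 = 0.6957; (1150−1000)/1150 = 0.1304.
Σ = 1.565217. Dividing by the full population N = 8 gives P₁ = 0.196.

0.196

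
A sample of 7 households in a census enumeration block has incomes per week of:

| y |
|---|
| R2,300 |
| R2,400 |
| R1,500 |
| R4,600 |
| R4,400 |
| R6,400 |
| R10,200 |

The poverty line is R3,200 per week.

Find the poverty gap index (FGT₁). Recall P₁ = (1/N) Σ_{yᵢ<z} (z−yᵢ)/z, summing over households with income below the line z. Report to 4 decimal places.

Below the line: R1,500, R2,300, R2,400 (q = 3 of N = 7).
Normalized shortfalls: (3200−1500)/3200 = 0.5312; (3200−2300)/3200 = 0.2812; (3200−2400)/3200 = 0.2500.
Sum of shortfalls = 1.062500; P₁ averages over all N: 1.062500 / 7 = 0.1518.

0.1518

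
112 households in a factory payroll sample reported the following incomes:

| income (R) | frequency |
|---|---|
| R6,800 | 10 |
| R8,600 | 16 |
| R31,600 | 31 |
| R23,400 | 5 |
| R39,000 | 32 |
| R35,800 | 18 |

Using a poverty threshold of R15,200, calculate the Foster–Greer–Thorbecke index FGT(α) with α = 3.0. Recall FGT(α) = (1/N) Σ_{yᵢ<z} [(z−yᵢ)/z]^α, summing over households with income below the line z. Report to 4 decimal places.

0.0268

Poor units: 10×R6,800, 16×R8,600 (q = 26 of N = 112).
Gap ratios (z−y)/z: (15200−6800)/15200 = 0.5526 (×10); (15200−8600)/15200 = 0.4342 (×16).
Raised to α = 3.0: 0.16877 (×10); 0.08187 (×16).
Sum = 2.997594; FGT(3.0) = 2.997594 / 112 = 0.0268.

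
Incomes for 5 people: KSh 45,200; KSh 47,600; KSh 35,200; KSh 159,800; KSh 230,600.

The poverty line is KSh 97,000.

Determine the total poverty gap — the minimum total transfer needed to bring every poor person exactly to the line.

KSh 163,000

Below z: KSh 35,200, KSh 45,200, KSh 47,600 (q = 3 of N = 5).
Individual gaps: 97000−35200 = 61800; 97000−45200 = 51800; 97000−47600 = 49400.
Aggregate gap = KSh 163,000.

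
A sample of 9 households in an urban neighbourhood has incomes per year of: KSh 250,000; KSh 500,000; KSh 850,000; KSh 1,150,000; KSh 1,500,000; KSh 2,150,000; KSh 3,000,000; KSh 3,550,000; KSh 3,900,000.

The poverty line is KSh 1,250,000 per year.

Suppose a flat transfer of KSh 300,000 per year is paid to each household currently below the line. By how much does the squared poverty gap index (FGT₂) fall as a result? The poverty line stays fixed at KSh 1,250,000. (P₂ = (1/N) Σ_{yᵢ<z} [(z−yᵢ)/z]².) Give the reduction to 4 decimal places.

0.0732

Before: below the line — KSh 250,000, KSh 500,000, KSh 850,000, KSh 1,150,000; squared poverty gap index (FGT₂) = 0.123200.
After the KSh 300,000 transfer: below the line — KSh 550,000, KSh 800,000, KSh 1,150,000; squared poverty gap index (FGT₂) = 0.049956.
Reduction = 0.123200 − 0.049956 = 0.0732.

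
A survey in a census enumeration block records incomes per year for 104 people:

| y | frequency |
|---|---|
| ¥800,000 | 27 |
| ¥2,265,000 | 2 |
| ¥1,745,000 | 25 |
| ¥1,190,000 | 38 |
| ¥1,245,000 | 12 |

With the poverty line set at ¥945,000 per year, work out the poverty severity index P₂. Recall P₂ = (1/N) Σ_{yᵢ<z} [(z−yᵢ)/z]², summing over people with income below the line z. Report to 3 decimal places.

Poor units: 27×¥800,000 (q = 27 of N = 104).
Shortfall ratios: (945000−800000)/945000 = 0.1534 (×27).
Squared: 0.0235 (×27).
Sum = 0.635676; P₂ = 0.635676 / 104 = 0.006.

0.006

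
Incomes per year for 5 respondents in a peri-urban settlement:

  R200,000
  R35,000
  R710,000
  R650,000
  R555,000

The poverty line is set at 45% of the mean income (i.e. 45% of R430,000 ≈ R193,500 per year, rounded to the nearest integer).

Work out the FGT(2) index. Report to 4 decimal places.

0.1342

Below the line: R35,000 (q = 1 of N = 5).
Shortfall ratios: (193500−35000)/193500 = 0.8191.
Squared: 0.6710.
Sum = 0.670960; P₂ = 0.670960 / 5 = 0.1342.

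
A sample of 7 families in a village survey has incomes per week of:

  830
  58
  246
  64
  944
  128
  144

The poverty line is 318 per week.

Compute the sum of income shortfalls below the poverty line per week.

950

Below z: 58, 64, 128, 144, 246 (q = 5 of N = 7).
Individual gaps: 318−58 = 260; 318−64 = 254; 318−128 = 190; 318−144 = 174; 318−246 = 72.
Aggregate gap = 950.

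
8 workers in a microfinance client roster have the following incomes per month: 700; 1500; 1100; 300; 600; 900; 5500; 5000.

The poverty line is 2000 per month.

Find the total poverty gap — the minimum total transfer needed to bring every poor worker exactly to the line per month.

Below the line: 300, 600, 700, 900, 1100, 1500 (q = 6 of N = 8).
Individual gaps: 2000−300 = 1700; 2000−600 = 1400; 2000−700 = 1300; 2000−900 = 1100; 2000−1100 = 900; 2000−1500 = 500.
Aggregate gap = 6900.

6900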